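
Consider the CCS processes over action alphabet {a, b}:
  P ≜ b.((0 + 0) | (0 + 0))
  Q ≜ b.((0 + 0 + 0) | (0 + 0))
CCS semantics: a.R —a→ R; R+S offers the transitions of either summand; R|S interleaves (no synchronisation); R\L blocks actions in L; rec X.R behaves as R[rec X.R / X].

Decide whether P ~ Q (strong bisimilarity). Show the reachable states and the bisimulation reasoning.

P ~ Q

P's transition system — 2 states:
  m0 = b.((0 + 0) | (0 + 0)) | ··b··> m1
  m1 = (0 + 0) | (0 + 0) | deadlocked
Q's transition system — 2 states:
  n0 = b.((0 + 0 + 0) | (0 + 0)) | ··b··> n1
  n1 = (0 + 0 + 0) | (0 + 0) | deadlocked
Coarsest stable partition (strong bisimilarity classes):
  B0 = {m0, n0}
  B1 = {m1, n1}
m0 ∈ B0, n0 ∈ B0 → same block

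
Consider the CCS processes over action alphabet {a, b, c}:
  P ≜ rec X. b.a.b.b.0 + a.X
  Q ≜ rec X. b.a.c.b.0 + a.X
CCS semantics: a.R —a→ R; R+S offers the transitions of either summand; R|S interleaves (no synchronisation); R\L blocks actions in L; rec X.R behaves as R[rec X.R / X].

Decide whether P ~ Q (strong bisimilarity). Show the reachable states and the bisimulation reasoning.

not bisimilar

LTS(P): 5 reachable states
  p0 = rec X. b.a.b.b.0 + a.X has moves ··a··> p0, ··b··> p1
  p1 = a.b.b.0 has moves ··a··> p2
  p2 = b.b.0 has moves ··b··> p3
  p3 = b.0 has moves ··b··> p4
  p4 = 0 has moves ·
LTS(Q): 5 reachable states
  q0 = rec X. b.a.c.b.0 + a.X has moves ··a··> q0, ··b··> q1
  q1 = a.c.b.0 has moves ··a··> q2
  q2 = c.b.0 has moves ··c··> q3
  q3 = b.0 has moves ··b··> q4
  q4 = 0 has moves ·
Bisimilarity quotient blocks:
  B0 = {p0}
  B1 = {p1}
  B2 = {p2}
  B3 = {p3, q3}
  B4 = {p4, q4}
  B5 = {q0}
  B6 = {q1}
  B7 = {q2}
p0 ∈ B0, q0 ∈ B5 → different blocks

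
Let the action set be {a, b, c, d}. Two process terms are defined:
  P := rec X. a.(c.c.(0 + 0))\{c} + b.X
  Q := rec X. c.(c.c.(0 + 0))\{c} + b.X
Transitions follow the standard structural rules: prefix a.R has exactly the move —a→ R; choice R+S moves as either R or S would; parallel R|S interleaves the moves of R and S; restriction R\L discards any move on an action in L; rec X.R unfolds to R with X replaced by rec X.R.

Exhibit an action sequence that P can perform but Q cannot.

LTS(P): 2 reachable states
  u0 = rec X. a.(c.c.(0 + 0))\{c} + b.X has moves =a=> u1, =b=> u0
  u1 = (c.c.(0 + 0))\{c} has moves stopped
LTS(Q): 2 reachable states
  v0 = rec X. c.(c.c.(0 + 0))\{c} + b.X has moves =b=> v0, =c=> v1
  v1 = (c.c.(0 + 0))\{c} has moves stopped
Run σ = ⟨a⟩ on P: start {u0}
  step 1 (a): {u1}
  — P admits the full trace.
Run σ = ⟨a⟩ on Q: start {v0}
  step 1 (a): ∅ (Q stuck)

a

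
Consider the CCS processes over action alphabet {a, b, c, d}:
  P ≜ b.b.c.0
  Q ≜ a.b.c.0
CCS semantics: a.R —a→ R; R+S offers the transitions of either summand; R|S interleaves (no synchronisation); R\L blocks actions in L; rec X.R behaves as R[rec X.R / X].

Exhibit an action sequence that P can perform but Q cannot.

b

LTS(P): 4 reachable states
  s0 = b.b.c.0 → —b→ s1
  s1 = b.c.0 → —b→ s2
  s2 = c.0 → —c→ s3
  s3 = 0 → (no moves)
LTS(Q): 4 reachable states
  t0 = a.b.c.0 → —a→ t1
  t1 = b.c.0 → —b→ t2
  t2 = c.0 → —c→ t3
  t3 = 0 → (no moves)
Trace ⟨b⟩ through P, begin at {s0}:
  step 1 (b): {s1}
  P completes σ.
Trace ⟨b⟩ through Q, begin at {t0}:
  step 1 (b): ∅ (Q stuck)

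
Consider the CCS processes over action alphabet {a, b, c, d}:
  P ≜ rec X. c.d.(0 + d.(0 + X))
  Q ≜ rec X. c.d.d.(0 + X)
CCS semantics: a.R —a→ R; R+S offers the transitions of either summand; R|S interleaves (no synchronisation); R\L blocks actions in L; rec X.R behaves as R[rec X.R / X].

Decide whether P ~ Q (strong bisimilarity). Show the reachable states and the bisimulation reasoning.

bisimilar

Reachable graph of P (4 states):
  p0 = rec X. c.d.(0 + d.(0 + X)) → —c→ p1
  p1 = d.(0 + d.(0 + (rec X. c.d.(0 + d.(0 + X))))) → —d→ p2
  p2 = 0 + d.(0 + (rec X. c.d.(0 + d.(0 + X)))) → —d→ p3
  p3 = 0 + (rec X. c.d.(0 + d.(0 + X))) → —c→ p1
Reachable graph of Q (4 states):
  q0 = rec X. c.d.d.(0 + X) → —c→ q1
  q1 = d.d.(0 + (rec X. c.d.d.(0 + X))) → —d→ q2
  q2 = d.(0 + (rec X. c.d.d.(0 + X))) → —d→ q3
  q3 = 0 + (rec X. c.d.d.(0 + X)) → —c→ q1
Coarsest stable partition (strong bisimilarity classes):
  B0 = {p0, p3, q0, q3}
  B1 = {p1, q1}
  B2 = {p2, q2}
p0 ∈ B0, q0 ∈ B0 → same block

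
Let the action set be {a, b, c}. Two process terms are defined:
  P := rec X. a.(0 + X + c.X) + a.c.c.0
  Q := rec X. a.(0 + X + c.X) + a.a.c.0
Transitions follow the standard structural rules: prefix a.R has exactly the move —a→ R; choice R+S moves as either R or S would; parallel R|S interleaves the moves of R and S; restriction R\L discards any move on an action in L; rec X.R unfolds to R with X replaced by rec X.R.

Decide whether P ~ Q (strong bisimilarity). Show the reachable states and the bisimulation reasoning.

P ≁ Q

LTS(P): 5 reachable states
  s0 = rec X. a.(0 + X + c.X) + a.c.c.0 | —a→ s1, —a→ s2
  s1 = 0 + (rec X. a.(0 + X + c.X) + a.c.c.0) + c.(rec X. a.(0 + X + c.X) + a.c.c.0) | —a→ s1, —a→ s2, —c→ s0
  s2 = c.c.0 | —c→ s3
  s3 = c.0 | —c→ s4
  s4 = 0 | deadlocked
LTS(Q): 5 reachable states
  t0 = rec X. a.(0 + X + c.X) + a.a.c.0 | —a→ t1, —a→ t2
  t1 = 0 + (rec X. a.(0 + X + c.X) + a.a.c.0) + c.(rec X. a.(0 + X + c.X) + a.a.c.0) | —a→ t1, —a→ t2, —c→ t0
  t2 = a.c.0 | —a→ t3
  t3 = c.0 | —c→ t4
  t4 = 0 | deadlocked
Partition-refinement fixed point:
  B0 = {s0}
  B1 = {s2}
  B2 = {s3, t3}
  B3 = {s4, t4}
  B4 = {s1}
  B5 = {t0}
  B6 = {t1}
  B7 = {t2}
s0 ∈ B0, t0 ∈ B5 → different blocks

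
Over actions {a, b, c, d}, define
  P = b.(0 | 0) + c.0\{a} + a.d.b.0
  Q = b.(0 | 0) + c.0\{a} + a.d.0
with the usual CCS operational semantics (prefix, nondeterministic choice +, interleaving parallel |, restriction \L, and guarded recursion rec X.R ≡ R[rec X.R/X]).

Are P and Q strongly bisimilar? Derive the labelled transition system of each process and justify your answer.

NO

P's transition system — 6 states:
  m0 = b.(0 | 0) + c.0\{a} + a.d.b.0 ⊢ ··a··> m1, ··b··> m2, ··c··> m3
  m1 = d.b.0 ⊢ ··d··> m4
  m2 = 0 | 0 ⊢ ·
  m3 = 0\{a} ⊢ ·
  m4 = b.0 ⊢ ··b··> m5
  m5 = 0 ⊢ ·
Q's transition system — 5 states:
  n0 = b.(0 | 0) + c.0\{a} + a.d.0 ⊢ ··a··> n1, ··b··> n2, ··c··> n3
  n1 = d.0 ⊢ ··d··> n4
  n2 = 0 | 0 ⊢ ·
  n3 = 0\{a} ⊢ ·
  n4 = 0 ⊢ ·
Coarsest stable partition (strong bisimilarity classes):
  B0 = {m0}
  B1 = {m2, m3, m5, n2, n3, n4}
  B2 = {m1}
  B3 = {m4}
  B4 = {n0}
  B5 = {n1}
m0 ∈ B0, n0 ∈ B4 → different blocks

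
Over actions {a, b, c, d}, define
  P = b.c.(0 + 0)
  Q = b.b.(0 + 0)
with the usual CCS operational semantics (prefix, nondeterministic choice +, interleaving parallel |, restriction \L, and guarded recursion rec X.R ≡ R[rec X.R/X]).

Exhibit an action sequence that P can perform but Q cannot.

Reachable graph of P (3 states):
  m0 = b.c.(0 + 0) | -b-> m1
  m1 = c.(0 + 0) | -c-> m2
  m2 = 0 + 0 | deadlocked
Reachable graph of Q (3 states):
  n0 = b.b.(0 + 0) | -b-> n1
  n1 = b.(0 + 0) | -b-> n2
  n2 = 0 + 0 | deadlocked
Trace ⟨bc⟩ through P, begin at {m0}:
  step 1 (b): {m1}
  step 2 (c): {m2}
  ✓ P
Trace ⟨bc⟩ through Q, begin at {n0}:
  step 1 (b): {n1}
  step 2 (c): ∅ (Q stuck)

bc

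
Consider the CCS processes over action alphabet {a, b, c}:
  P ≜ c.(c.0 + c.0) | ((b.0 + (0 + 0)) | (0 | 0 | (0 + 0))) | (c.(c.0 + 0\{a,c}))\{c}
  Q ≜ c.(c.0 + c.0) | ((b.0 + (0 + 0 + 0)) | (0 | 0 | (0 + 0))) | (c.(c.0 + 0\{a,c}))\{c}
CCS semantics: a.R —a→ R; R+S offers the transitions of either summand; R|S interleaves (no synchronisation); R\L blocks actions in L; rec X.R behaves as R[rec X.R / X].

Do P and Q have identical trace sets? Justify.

P's transition system — 6 states:
  s0 = c.(c.0 + c.0) | ((b.0 + (0 + 0)) | (0 | 0 | (0 + 0))) | (c.(c.0 + 0\{a,c}))\{c} has moves ··b··> s1, ··c··> s2
  s1 = c.(c.0 + c.0) | (0 | (0 | 0 | (0 + 0))) | (c.(c.0 + 0\{a,c}))\{c} has moves ··c··> s3
  s2 = (c.0 + c.0) | ((b.0 + (0 + 0)) | (0 | 0 | (0 + 0))) | (c.(c.0 + 0\{a,c}))\{c} has moves ··b··> s3, ··c··> s4
  s3 = (c.0 + c.0) | (0 | (0 | 0 | (0 + 0))) | (c.(c.0 + 0\{a,c}))\{c} has moves ··c··> s5
  s4 = 0 | ((b.0 + (0 + 0)) | (0 | 0 | (0 + 0))) | (c.(c.0 + 0\{a,c}))\{c} has moves ··b··> s5
  s5 = 0 | (0 | (0 | 0 | (0 + 0))) | (c.(c.0 + 0\{a,c}))\{c} has moves ∅
Q's transition system — 6 states:
  t0 = c.(c.0 + c.0) | ((b.0 + (0 + 0 + 0)) | (0 | 0 | (0 + 0))) | (c.(c.0 + 0\{a,c}))\{c} has moves ··b··> t1, ··c··> t2
  t1 = c.(c.0 + c.0) | (0 | (0 | 0 | (0 + 0))) | (c.(c.0 + 0\{a,c}))\{c} has moves ··c··> t3
  t2 = (c.0 + c.0) | ((b.0 + (0 + 0 + 0)) | (0 | 0 | (0 + 0))) | (c.(c.0 + 0\{a,c}))\{c} has moves ··b··> t3, ··c··> t4
  t3 = (c.0 + c.0) | (0 | (0 | 0 | (0 + 0))) | (c.(c.0 + 0\{a,c}))\{c} has moves ··c··> t5
  t4 = 0 | ((b.0 + (0 + 0 + 0)) | (0 | 0 | (0 + 0))) | (c.(c.0 + 0\{a,c}))\{c} has moves ··b··> t5
  t5 = 0 | (0 | (0 | 0 | (0 + 0))) | (c.(c.0 + 0\{a,c}))\{c} has moves ∅
Bisimilarity quotient blocks:
  B0 = {s0, t0}
  B1 = {s2, t2}
  B2 = {s3, t3}
  B3 = {s5, t5}
  B4 = {s4, t4}
  B5 = {s1, t1}
s0 ∈ B0, t0 ∈ B0 → same block
Bisimilar ⇒ trace-equivalent.

YES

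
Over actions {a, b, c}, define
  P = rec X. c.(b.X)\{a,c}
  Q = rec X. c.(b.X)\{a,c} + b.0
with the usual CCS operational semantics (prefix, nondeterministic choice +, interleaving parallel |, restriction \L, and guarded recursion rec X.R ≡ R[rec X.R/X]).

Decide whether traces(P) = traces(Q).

NO — witness ⟨b⟩

Reachable graph of P (3 states):
  s0 = rec X. c.(b.X)\{a,c} | —c→ s1
  s1 = (b.(rec X. c.(b.X)\{a,c}))\{a,c} | —b→ s2
  s2 = (rec X. c.(b.X)\{a,c})\{a,c} | deadlocked
Reachable graph of Q (5 states):
  t0 = rec X. c.(b.X)\{a,c} + b.0 | —b→ t1, —c→ t2
  t1 = 0 | deadlocked
  t2 = (b.(rec X. c.(b.X)\{a,c} + b.0))\{a,c} | —b→ t3
  t3 = (rec X. c.(b.X)\{a,c} + b.0)\{a,c} | —b→ t4
  t4 = 0\{a,c} | deadlocked
Run σ = ⟨b⟩ on Q: start {t0}
  after b @ step 1: {t1}
  — Q admits the full trace.
Run σ = ⟨b⟩ on P: start {s0}
  after b @ step 1: ∅  — P cannot continue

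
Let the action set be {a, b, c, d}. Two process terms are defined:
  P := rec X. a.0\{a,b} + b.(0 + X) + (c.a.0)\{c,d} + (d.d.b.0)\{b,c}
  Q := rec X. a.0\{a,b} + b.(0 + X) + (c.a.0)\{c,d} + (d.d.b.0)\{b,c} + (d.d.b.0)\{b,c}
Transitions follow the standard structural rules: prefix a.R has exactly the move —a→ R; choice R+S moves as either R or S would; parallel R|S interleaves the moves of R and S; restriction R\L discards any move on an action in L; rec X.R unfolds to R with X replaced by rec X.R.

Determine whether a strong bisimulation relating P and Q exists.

YES

P's transition system — 5 states:
  s0 = rec X. a.0\{a,b} + b.(0 + X) + (c.a.0)\{c,d} + (d.d.b.0)\{b,c} :: —a→ s1, —b→ s2, —d→ s3
  s1 = 0\{a,b} :: (no moves)
  s2 = 0 + (rec X. a.0\{a,b} + b.(0 + X) + (c.a.0)\{c,d} + (d.d.b.0)\{b,c}) :: —a→ s1, —b→ s2, —d→ s3
  s3 = (d.b.0)\{b,c} :: —d→ s4
  s4 = (b.0)\{b,c} :: (no moves)
Q's transition system — 5 states:
  t0 = rec X. a.0\{a,b} + b.(0 + X) + (c.a.0)\{c,d} + (d.d.b.0)\{b,c} + (d.d.b.0)\{b,c} :: —a→ t1, —b→ t2, —d→ t3
  t1 = 0\{a,b} :: (no moves)
  t2 = 0 + (rec X. a.0\{a,b} + b.(0 + X) + (c.a.0)\{c,d} + (d.d.b.0)\{b,c} + (d.d.b.0)\{b,c}) :: —a→ t1, —b→ t2, —d→ t3
  t3 = (d.b.0)\{b,c} :: —d→ t4
  t4 = (b.0)\{b,c} :: (no moves)
Bisimilarity quotient blocks:
  B0 = {s0, s2, t0, t2}
  B1 = {s3, t3}
  B2 = {s1, s4, t1, t4}
s0 ∈ B0, t0 ∈ B0 → same block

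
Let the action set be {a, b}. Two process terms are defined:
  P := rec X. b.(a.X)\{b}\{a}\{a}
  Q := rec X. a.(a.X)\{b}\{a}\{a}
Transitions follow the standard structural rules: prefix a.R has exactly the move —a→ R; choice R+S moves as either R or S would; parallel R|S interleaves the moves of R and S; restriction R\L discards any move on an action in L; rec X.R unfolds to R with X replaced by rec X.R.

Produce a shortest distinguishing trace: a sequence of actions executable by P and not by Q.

Reachable graph of P (2 states):
  p0 = rec X. b.(a.X)\{b}\{a}\{a} | =b=> p1
  p1 = (a.(rec X. b.(a.X)\{b}\{a}\{a}))\{b}\{a}\{a} | deadlocked
Reachable graph of Q (2 states):
  q0 = rec X. a.(a.X)\{b}\{a}\{a} | =a=> q1
  q1 = (a.(rec X. a.(a.X)\{b}\{a}\{a}))\{b}\{a}\{a} | deadlocked
Trace ⟨b⟩ through P, begin at {p0}:
  step 1 (b): {p1}
  ✓ P
Trace ⟨b⟩ through Q, begin at {q0}:
  step 1 (b): ∅  — Q cannot continue

b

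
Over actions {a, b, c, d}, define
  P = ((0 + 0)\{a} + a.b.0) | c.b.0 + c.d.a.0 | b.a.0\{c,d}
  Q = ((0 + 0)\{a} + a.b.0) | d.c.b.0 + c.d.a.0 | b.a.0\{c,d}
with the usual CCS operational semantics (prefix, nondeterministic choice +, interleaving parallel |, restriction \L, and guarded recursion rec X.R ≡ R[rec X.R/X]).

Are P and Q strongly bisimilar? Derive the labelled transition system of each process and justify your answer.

LTS(P): 20 reachable states
  p0 = ((0 + 0)\{a} + a.b.0) | c.b.0 + c.d.a.0 | b.a.0\{c,d} | —a→ p1, —b→ p2, —c→ p3, —c→ p4
  p1 = b.0 | c.b.0 | —b→ p5, —c→ p6
  p2 = c.d.a.0 | a.0\{c,d} | —a→ p7, —c→ p8
  p3 = ((0 + 0)\{a} + a.b.0) | b.0 | —a→ p6, —b→ p9
  p4 = d.a.0 | b.a.0\{c,d} | —b→ p8, —d→ p10
  p5 = 0 | c.b.0 | —c→ p11
  p6 = b.0 | b.0 | —b→ p11, —b→ p12
  p7 = c.d.a.0 | 0\{c,d} | —c→ p13
  p8 = d.a.0 | a.0\{c,d} | —a→ p13, —d→ p14
  p9 = ((0 + 0)\{a} + a.b.0) | 0 | —a→ p12
  p10 = a.0 | b.a.0\{c,d} | —a→ p15, —b→ p14
  p11 = 0 | b.0 | —b→ p16
  p12 = b.0 | 0 | —b→ p16
  p13 = d.a.0 | 0\{c,d} | —d→ p17
  p14 = a.0 | a.0\{c,d} | —a→ p17, —a→ p18
  p15 = 0 | b.a.0\{c,d} | —b→ p18
  p16 = 0 | 0 | ·
  p17 = a.0 | 0\{c,d} | —a→ p19
  p18 = 0 | a.0\{c,d} | —a→ p19
  p19 = 0 | 0\{c,d} | ·
LTS(Q): 23 reachable states
  q0 = ((0 + 0)\{a} + a.b.0) | d.c.b.0 + c.d.a.0 | b.a.0\{c,d} | —a→ q1, —b→ q2, —c→ q3, —d→ q4
  q1 = b.0 | d.c.b.0 | —b→ q5, —d→ q6
  q2 = c.d.a.0 | a.0\{c,d} | —a→ q7, —c→ q8
  q3 = d.a.0 | b.a.0\{c,d} | —b→ q8, —d→ q9
  q4 = ((0 + 0)\{a} + a.b.0) | c.b.0 | —a→ q6, —c→ q10
  q5 = 0 | d.c.b.0 | —d→ q11
  q6 = b.0 | c.b.0 | —b→ q11, —c→ q12
  q7 = c.d.a.0 | 0\{c,d} | —c→ q13
  q8 = d.a.0 | a.0\{c,d} | —a→ q13, —d→ q14
  q9 = a.0 | b.a.0\{c,d} | —a→ q15, —b→ q14
  q10 = ((0 + 0)\{a} + a.b.0) | b.0 | —a→ q12, —b→ q16
  q11 = 0 | c.b.0 | —c→ q17
  q12 = b.0 | b.0 | —b→ q17, —b→ q18
  q13 = d.a.0 | 0\{c,d} | —d→ q19
  q14 = a.0 | a.0\{c,d} | —a→ q19, —a→ q20
  q15 = 0 | b.a.0\{c,d} | —b→ q20
  q16 = ((0 + 0)\{a} + a.b.0) | 0 | —a→ q18
  q17 = 0 | b.0 | —b→ q21
  q18 = b.0 | 0 | —b→ q21
  q19 = a.0 | 0\{c,d} | —a→ q22
  q20 = 0 | a.0\{c,d} | —a→ q22
  q21 = 0 | 0 | ·
  q22 = 0 | 0\{c,d} | ·
Coarsest stable partition (strong bisimilarity classes):
  B0 = {p0}
  B1 = {p4, q3}
  B2 = {p8, q8}
  B3 = {p14, q14}
  B4 = {p17, p18, q19, q20}
  B5 = {p16, p19, q21, q22}
  B6 = {p13, q13}
  B7 = {p10, q9}
  B8 = {p15, q15}
  B9 = {p1, q6}
  B10 = {p5, q11}
  B11 = {p11, p12, q17, q18}
  B12 = {p6, q12}
  B13 = {p2, q2}
  B14 = {p7, q7}
  B15 = {p3, q10}
  B16 = {p9, q16}
  B17 = {q0}
  B18 = {q1}
  B19 = {q5}
  B20 = {q4}
p0 ∈ B0, q0 ∈ B17 → different blocks

not bisimilar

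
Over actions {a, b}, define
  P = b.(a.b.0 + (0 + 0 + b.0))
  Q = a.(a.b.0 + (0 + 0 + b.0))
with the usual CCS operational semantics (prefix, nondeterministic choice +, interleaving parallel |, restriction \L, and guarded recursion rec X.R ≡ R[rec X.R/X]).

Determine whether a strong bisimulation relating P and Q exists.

Reachable graph of P (4 states):
  u0 = b.(a.b.0 + (0 + 0 + b.0)) ⊢ =b=> u1
  u1 = a.b.0 + (0 + 0 + b.0) ⊢ =a=> u2, =b=> u3
  u2 = b.0 ⊢ =b=> u3
  u3 = 0 ⊢ ∅
Reachable graph of Q (4 states):
  v0 = a.(a.b.0 + (0 + 0 + b.0)) ⊢ =a=> v1
  v1 = a.b.0 + (0 + 0 + b.0) ⊢ =a=> v2, =b=> v3
  v2 = b.0 ⊢ =b=> v3
  v3 = 0 ⊢ ∅
Bisimilarity quotient blocks:
  B0 = {u0}
  B1 = {u1, v1}
  B2 = {u2, v2}
  B3 = {u3, v3}
  B4 = {v0}
u0 ∈ B0, v0 ∈ B4 → different blocks

P ≁ Q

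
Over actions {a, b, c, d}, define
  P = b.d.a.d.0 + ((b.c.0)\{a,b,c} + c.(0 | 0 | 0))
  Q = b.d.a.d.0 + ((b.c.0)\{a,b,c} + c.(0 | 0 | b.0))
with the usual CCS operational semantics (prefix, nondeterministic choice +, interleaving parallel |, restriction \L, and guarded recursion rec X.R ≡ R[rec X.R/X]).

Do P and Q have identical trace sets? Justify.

traces(P) ≠ traces(Q) — witness ⟨cb⟩

P's transition system — 6 states:
  m0 = b.d.a.d.0 + ((b.c.0)\{a,b,c} + c.(0 | 0 | 0)) → --b--▸ m1, --c--▸ m2
  m1 = d.a.d.0 → --d--▸ m3
  m2 = 0 | 0 | 0 → (no moves)
  m3 = a.d.0 → --a--▸ m4
  m4 = d.0 → --d--▸ m5
  m5 = 0 → (no moves)
Q's transition system — 7 states:
  n0 = b.d.a.d.0 + ((b.c.0)\{a,b,c} + c.(0 | 0 | b.0)) → --b--▸ n1, --c--▸ n2
  n1 = d.a.d.0 → --d--▸ n3
  n2 = 0 | 0 | b.0 → --b--▸ n4
  n3 = a.d.0 → --a--▸ n5
  n4 = 0 | 0 | 0 → (no moves)
  n5 = d.0 → --d--▸ n6
  n6 = 0 → (no moves)
Trace ⟨cb⟩ through Q, begin at {n0}:
  [1] c ⇒ {n2}
  [2] b ⇒ {n4}
  ✓ Q
Trace ⟨cb⟩ through P, begin at {m0}:
  [1] c ⇒ {m2}
  [2] b ⇒ ∅ (P stuck)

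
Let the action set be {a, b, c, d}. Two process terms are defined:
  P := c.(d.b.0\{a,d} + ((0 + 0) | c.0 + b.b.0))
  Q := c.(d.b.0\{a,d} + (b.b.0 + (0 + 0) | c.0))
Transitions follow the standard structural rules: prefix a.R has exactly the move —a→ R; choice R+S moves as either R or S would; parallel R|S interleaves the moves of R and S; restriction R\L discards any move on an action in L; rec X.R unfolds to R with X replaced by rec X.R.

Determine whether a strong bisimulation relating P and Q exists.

P ~ Q

LTS(P): 7 reachable states
  m0 = c.(d.b.0\{a,d} + ((0 + 0) | c.0 + b.b.0)) | ··c··> m1
  m1 = d.b.0\{a,d} + ((0 + 0) | c.0 + b.b.0) | ··b··> m2, ··c··> m3, ··d··> m4
  m2 = b.0 | ··b··> m5
  m3 = (0 + 0) | 0 | (no moves)
  m4 = b.0\{a,d} | ··b··> m6
  m5 = 0 | (no moves)
  m6 = 0\{a,d} | (no moves)
LTS(Q): 7 reachable states
  n0 = c.(d.b.0\{a,d} + (b.b.0 + (0 + 0) | c.0)) | ··c··> n1
  n1 = d.b.0\{a,d} + (b.b.0 + (0 + 0) | c.0) | ··b··> n2, ··c··> n3, ··d··> n4
  n2 = b.0 | ··b··> n5
  n3 = (0 + 0) | 0 | (no moves)
  n4 = b.0\{a,d} | ··b··> n6
  n5 = 0 | (no moves)
  n6 = 0\{a,d} | (no moves)
Coarsest stable partition (strong bisimilarity classes):
  B0 = {m0, n0}
  B1 = {m1, n1}
  B2 = {m3, m5, m6, n3, n5, n6}
  B3 = {m2, m4, n2, n4}
m0 ∈ B0, n0 ∈ B0 → same block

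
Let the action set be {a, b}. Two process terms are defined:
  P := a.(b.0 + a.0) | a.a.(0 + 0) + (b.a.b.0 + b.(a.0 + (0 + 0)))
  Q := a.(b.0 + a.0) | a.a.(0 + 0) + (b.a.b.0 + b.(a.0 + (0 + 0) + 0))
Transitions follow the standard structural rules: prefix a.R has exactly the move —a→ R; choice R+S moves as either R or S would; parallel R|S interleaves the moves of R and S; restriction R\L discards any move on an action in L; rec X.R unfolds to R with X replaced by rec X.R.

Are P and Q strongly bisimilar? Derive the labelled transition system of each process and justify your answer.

P ~ Q

Reachable graph of P (13 states):
  s0 = a.(b.0 + a.0) | a.a.(0 + 0) + (b.a.b.0 + b.(a.0 + (0 + 0))) → -a-> s1, -a-> s2, -b-> s3, -b-> s4
  s1 = (b.0 + a.0) | a.a.(0 + 0) → -a-> s5, -a-> s6, -b-> s6
  s2 = a.(b.0 + a.0) | a.(0 + 0) → -a-> s5, -a-> s7
  s3 = a.0 + (0 + 0) → -a-> s8
  s4 = a.b.0 → -a-> s9
  s5 = (b.0 + a.0) | a.(0 + 0) → -a-> s10, -a-> s11, -b-> s11
  s6 = 0 | a.a.(0 + 0) → -a-> s11
  s7 = a.(b.0 + a.0) | (0 + 0) → -a-> s10
  s8 = 0 → stopped
  s9 = b.0 → -b-> s8
  s10 = (b.0 + a.0) | (0 + 0) → -a-> s12, -b-> s12
  s11 = 0 | a.(0 + 0) → -a-> s12
  s12 = 0 | (0 + 0) → stopped
Reachable graph of Q (13 states):
  t0 = a.(b.0 + a.0) | a.a.(0 + 0) + (b.a.b.0 + b.(a.0 + (0 + 0) + 0)) → -a-> t1, -a-> t2, -b-> t3, -b-> t4
  t1 = (b.0 + a.0) | a.a.(0 + 0) → -a-> t5, -a-> t6, -b-> t6
  t2 = a.(b.0 + a.0) | a.(0 + 0) → -a-> t5, -a-> t7
  t3 = a.0 + (0 + 0) + 0 → -a-> t8
  t4 = a.b.0 → -a-> t9
  t5 = (b.0 + a.0) | a.(0 + 0) → -a-> t10, -a-> t11, -b-> t11
  t6 = 0 | a.a.(0 + 0) → -a-> t11
  t7 = a.(b.0 + a.0) | (0 + 0) → -a-> t10
  t8 = 0 → stopped
  t9 = b.0 → -b-> t8
  t10 = (b.0 + a.0) | (0 + 0) → -a-> t12, -b-> t12
  t11 = 0 | a.(0 + 0) → -a-> t12
  t12 = 0 | (0 + 0) → stopped
Partition-refinement fixed point:
  B0 = {s0, t0}
  B1 = {s4, t4}
  B2 = {s9, t9}
  B3 = {s12, s8, t12, t8}
  B4 = {s2, t2}
  B5 = {s5, t5}
  B6 = {s10, t10}
  B7 = {s11, s3, t11, t3}
  B8 = {s7, t7}
  B9 = {s1, t1}
  B10 = {s6, t6}
s0 ∈ B0, t0 ∈ B0 → same block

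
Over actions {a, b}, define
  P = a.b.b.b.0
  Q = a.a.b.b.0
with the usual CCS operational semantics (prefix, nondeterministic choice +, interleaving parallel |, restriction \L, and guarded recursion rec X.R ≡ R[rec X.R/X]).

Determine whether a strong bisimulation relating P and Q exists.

LTS(P): 5 reachable states
  m0 = a.b.b.b.0 has moves -a-> m1
  m1 = b.b.b.0 has moves -b-> m2
  m2 = b.b.0 has moves -b-> m3
  m3 = b.0 has moves -b-> m4
  m4 = 0 has moves ·
LTS(Q): 5 reachable states
  n0 = a.a.b.b.0 has moves -a-> n1
  n1 = a.b.b.0 has moves -a-> n2
  n2 = b.b.0 has moves -b-> n3
  n3 = b.0 has moves -b-> n4
  n4 = 0 has moves ·
Bisimilarity quotient blocks:
  B0 = {m0}
  B1 = {m1}
  B2 = {m2, n2}
  B3 = {m3, n3}
  B4 = {m4, n4}
  B5 = {n0}
  B6 = {n1}
m0 ∈ B0, n0 ∈ B5 → different blocks

NO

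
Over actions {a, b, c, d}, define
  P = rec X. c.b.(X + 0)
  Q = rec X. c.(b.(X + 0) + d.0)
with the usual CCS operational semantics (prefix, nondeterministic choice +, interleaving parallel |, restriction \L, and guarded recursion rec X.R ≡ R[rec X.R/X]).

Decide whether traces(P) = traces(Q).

trace-distinct — witness ⟨cd⟩

P's transition system — 3 states:
  s0 = rec X. c.b.(X + 0) :: --c--▸ s1
  s1 = b.((rec X. c.b.(X + 0)) + 0) :: --b--▸ s2
  s2 = (rec X. c.b.(X + 0)) + 0 :: --c--▸ s1
Q's transition system — 4 states:
  t0 = rec X. c.(b.(X + 0) + d.0) :: --c--▸ t1
  t1 = b.((rec X. c.(b.(X + 0) + d.0)) + 0) + d.0 :: --b--▸ t2, --d--▸ t3
  t2 = (rec X. c.(b.(X + 0) + d.0)) + 0 :: --c--▸ t1
  t3 = 0 :: ∅
Trace ⟨cd⟩ through Q, begin at {t0}:
  [1] c ⇒ {t1}
  [2] d ⇒ {t3}
  — Q admits the full trace.
Trace ⟨cd⟩ through P, begin at {s0}:
  [1] c ⇒ {s1}
  [2] d ⇒ ∅ (P stuck)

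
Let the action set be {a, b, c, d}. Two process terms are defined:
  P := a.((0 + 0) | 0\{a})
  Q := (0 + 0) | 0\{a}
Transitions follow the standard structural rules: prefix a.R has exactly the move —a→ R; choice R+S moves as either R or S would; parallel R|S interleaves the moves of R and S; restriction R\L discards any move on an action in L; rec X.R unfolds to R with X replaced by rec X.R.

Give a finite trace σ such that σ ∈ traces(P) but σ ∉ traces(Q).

a

Reachable graph of P (2 states):
  m0 = a.((0 + 0) | 0\{a}) | --a--▸ m1
  m1 = (0 + 0) | 0\{a} | ·
Reachable graph of Q (1 states):
  n0 = (0 + 0) | 0\{a} | ·
Run σ = ⟨a⟩ on P: start {m0}
  [1] a ⇒ {m1}
  P completes σ.
Run σ = ⟨a⟩ on Q: start {n0}
  [1] a ⇒ no successor for Q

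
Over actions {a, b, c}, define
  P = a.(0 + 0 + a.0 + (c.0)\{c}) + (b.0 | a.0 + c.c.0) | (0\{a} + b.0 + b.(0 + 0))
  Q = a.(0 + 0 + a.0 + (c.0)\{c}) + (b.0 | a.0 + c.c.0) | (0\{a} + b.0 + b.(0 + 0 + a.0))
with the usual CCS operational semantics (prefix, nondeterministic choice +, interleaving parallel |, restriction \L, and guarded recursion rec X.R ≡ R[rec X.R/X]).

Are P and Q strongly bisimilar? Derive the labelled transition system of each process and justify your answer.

P's transition system — 20 states:
  u0 = a.(0 + 0 + a.0 + (c.0)\{c}) + (b.0 | a.0 + c.c.0) | (0\{a} + b.0 + b.(0 + 0)) ⊢ --a--▸ u1, --a--▸ u2, --b--▸ u3, --b--▸ u4, --b--▸ u5, --c--▸ u6
  u1 = 0 + 0 + a.0 + (c.0)\{c} ⊢ --a--▸ u7
  u2 = b.0 | 0 | (0\{a} + b.0 + b.(0 + 0)) ⊢ --b--▸ u10, --b--▸ u8, --b--▸ u9
  u3 = (b.0 | a.0 + c.c.0) | (0 + 0) ⊢ --a--▸ u9, --b--▸ u11, --c--▸ u12
  u4 = (b.0 | a.0 + c.c.0) | 0 ⊢ --a--▸ u10, --b--▸ u13, --c--▸ u14
  u5 = 0 | a.0 | (0\{a} + b.0 + b.(0 + 0)) ⊢ --a--▸ u8, --b--▸ u11, --b--▸ u13
  u6 = c.0 | (0\{a} + b.0 + b.(0 + 0)) ⊢ --b--▸ u12, --b--▸ u14, --c--▸ u15
  u7 = 0 ⊢ ∅
  u8 = 0 | 0 | (0\{a} + b.0 + b.(0 + 0)) ⊢ --b--▸ u16, --b--▸ u17
  u9 = b.0 | 0 | (0 + 0) ⊢ --b--▸ u16
  u10 = b.0 | 0 | 0 ⊢ --b--▸ u17
  u11 = 0 | a.0 | (0 + 0) ⊢ --a--▸ u16
  u12 = c.0 | (0 + 0) ⊢ --c--▸ u18
  u13 = 0 | a.0 | 0 ⊢ --a--▸ u17
  u14 = c.0 | 0 ⊢ --c--▸ u19
  u15 = 0 | (0\{a} + b.0 + b.(0 + 0)) ⊢ --b--▸ u18, --b--▸ u19
  u16 = 0 | 0 | (0 + 0) ⊢ ∅
  u17 = 0 | 0 | 0 ⊢ ∅
  u18 = 0 | (0 + 0) ⊢ ∅
  u19 = 0 | 0 ⊢ ∅
Q's transition system — 20 states:
  v0 = a.(0 + 0 + a.0 + (c.0)\{c}) + (b.0 | a.0 + c.c.0) | (0\{a} + b.0 + b.(0 + 0 + a.0)) ⊢ --a--▸ v1, --a--▸ v2, --b--▸ v3, --b--▸ v4, --b--▸ v5, --c--▸ v6
  v1 = 0 + 0 + a.0 + (c.0)\{c} ⊢ --a--▸ v7
  v2 = b.0 | 0 | (0\{a} + b.0 + b.(0 + 0 + a.0)) ⊢ --b--▸ v10, --b--▸ v8, --b--▸ v9
  v3 = (b.0 | a.0 + c.c.0) | (0 + 0 + a.0) ⊢ --a--▸ v4, --a--▸ v9, --b--▸ v11, --c--▸ v12
  v4 = (b.0 | a.0 + c.c.0) | 0 ⊢ --a--▸ v10, --b--▸ v13, --c--▸ v14
  v5 = 0 | a.0 | (0\{a} + b.0 + b.(0 + 0 + a.0)) ⊢ --a--▸ v8, --b--▸ v11, --b--▸ v13
  v6 = c.0 | (0\{a} + b.0 + b.(0 + 0 + a.0)) ⊢ --b--▸ v12, --b--▸ v14, --c--▸ v15
  v7 = 0 ⊢ ∅
  v8 = 0 | 0 | (0\{a} + b.0 + b.(0 + 0 + a.0)) ⊢ --b--▸ v16, --b--▸ v17
  v9 = b.0 | 0 | (0 + 0 + a.0) ⊢ --a--▸ v10, --b--▸ v16
  v10 = b.0 | 0 | 0 ⊢ --b--▸ v17
  v11 = 0 | a.0 | (0 + 0 + a.0) ⊢ --a--▸ v13, --a--▸ v16
  v12 = c.0 | (0 + 0 + a.0) ⊢ --a--▸ v14, --c--▸ v18
  v13 = 0 | a.0 | 0 ⊢ --a--▸ v17
  v14 = c.0 | 0 ⊢ --c--▸ v19
  v15 = 0 | (0\{a} + b.0 + b.(0 + 0 + a.0)) ⊢ --b--▸ v18, --b--▸ v19
  v16 = 0 | 0 | (0 + 0 + a.0) ⊢ --a--▸ v17
  v17 = 0 | 0 | 0 ⊢ ∅
  v18 = 0 | (0 + 0 + a.0) ⊢ --a--▸ v19
  v19 = 0 | 0 ⊢ ∅
Partition-refinement fixed point:
  B0 = {u0}
  B1 = {u1, u11, u13, v1, v13, v16, v18}
  B2 = {u16, u17, u18, u19, u7, v17, v19, v7}
  B3 = {u3, u4, v4}
  B4 = {u12, u14, v14}
  B5 = {u10, u15, u8, u9, v10}
  B6 = {u5, v9}
  B7 = {u6}
  B8 = {u2}
  B9 = {v0}
  B10 = {v3}
  B11 = {v11}
  B12 = {v12}
  B13 = {v5}
  B14 = {v15, v8}
  B15 = {v2}
  B16 = {v6}
u0 ∈ B0, v0 ∈ B9 → different blocks

not bisimilar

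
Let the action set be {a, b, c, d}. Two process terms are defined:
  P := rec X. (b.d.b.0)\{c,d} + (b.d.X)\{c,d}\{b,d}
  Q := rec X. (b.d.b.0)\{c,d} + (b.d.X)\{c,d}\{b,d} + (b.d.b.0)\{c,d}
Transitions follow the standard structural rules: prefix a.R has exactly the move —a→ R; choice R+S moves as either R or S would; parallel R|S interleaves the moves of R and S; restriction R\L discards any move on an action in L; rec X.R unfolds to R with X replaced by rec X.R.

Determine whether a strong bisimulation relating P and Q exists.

YES

P's transition system — 2 states:
  u0 = rec X. (b.d.b.0)\{c,d} + (b.d.X)\{c,d}\{b,d} has moves -b-> u1
  u1 = (d.b.0)\{c,d} has moves stopped
Q's transition system — 2 states:
  v0 = rec X. (b.d.b.0)\{c,d} + (b.d.X)\{c,d}\{b,d} + (b.d.b.0)\{c,d} has moves -b-> v1
  v1 = (d.b.0)\{c,d} has moves stopped
Coarsest stable partition (strong bisimilarity classes):
  B0 = {u0, v0}
  B1 = {u1, v1}
u0 ∈ B0, v0 ∈ B0 → same block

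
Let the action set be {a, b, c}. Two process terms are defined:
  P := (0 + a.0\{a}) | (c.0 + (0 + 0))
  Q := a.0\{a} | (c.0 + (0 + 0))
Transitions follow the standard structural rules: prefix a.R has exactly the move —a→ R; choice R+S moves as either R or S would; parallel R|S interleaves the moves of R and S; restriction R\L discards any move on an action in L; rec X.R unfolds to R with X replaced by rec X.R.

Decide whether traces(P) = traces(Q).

P's transition system — 4 states:
  s0 = (0 + a.0\{a}) | (c.0 + (0 + 0)) | -a-> s1, -c-> s2
  s1 = 0\{a} | (c.0 + (0 + 0)) | -c-> s3
  s2 = (0 + a.0\{a}) | 0 | -a-> s3
  s3 = 0\{a} | 0 | ∅
Q's transition system — 4 states:
  t0 = a.0\{a} | (c.0 + (0 + 0)) | -a-> t1, -c-> t2
  t1 = 0\{a} | (c.0 + (0 + 0)) | -c-> t3
  t2 = a.0\{a} | 0 | -a-> t3
  t3 = 0\{a} | 0 | ∅
Coarsest stable partition (strong bisimilarity classes):
  B0 = {s0, t0}
  B1 = {s1, t1}
  B2 = {s3, t3}
  B3 = {s2, t2}
s0 ∈ B0, t0 ∈ B0 → same block
Bisimilar ⇒ trace-equivalent.

trace-equivalent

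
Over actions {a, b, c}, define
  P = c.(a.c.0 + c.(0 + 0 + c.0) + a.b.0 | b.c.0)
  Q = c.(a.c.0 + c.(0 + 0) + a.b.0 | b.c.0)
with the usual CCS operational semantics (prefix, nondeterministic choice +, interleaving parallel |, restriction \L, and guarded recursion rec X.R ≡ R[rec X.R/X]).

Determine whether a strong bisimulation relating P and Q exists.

NO

LTS(P): 13 reachable states
  m0 = c.(a.c.0 + c.(0 + 0 + c.0) + a.b.0 | b.c.0) ⊢ ··c··> m1
  m1 = a.c.0 + c.(0 + 0 + c.0) + a.b.0 | b.c.0 ⊢ ··a··> m2, ··a··> m3, ··b··> m4, ··c··> m5
  m2 = b.0 | b.c.0 ⊢ ··b··> m6, ··b··> m7
  m3 = c.0 ⊢ ··c··> m8
  m4 = a.b.0 | c.0 ⊢ ··a··> m7, ··c··> m9
  m5 = 0 + 0 + c.0 ⊢ ··c··> m8
  m6 = 0 | b.c.0 ⊢ ··b··> m10
  m7 = b.0 | c.0 ⊢ ··b··> m10, ··c··> m11
  m8 = 0 ⊢ ∅
  m9 = a.b.0 | 0 ⊢ ··a··> m11
  m10 = 0 | c.0 ⊢ ··c··> m12
  m11 = b.0 | 0 ⊢ ··b··> m12
  m12 = 0 | 0 ⊢ ∅
LTS(Q): 13 reachable states
  n0 = c.(a.c.0 + c.(0 + 0) + a.b.0 | b.c.0) ⊢ ··c··> n1
  n1 = a.c.0 + c.(0 + 0) + a.b.0 | b.c.0 ⊢ ··a··> n2, ··a··> n3, ··b··> n4, ··c··> n5
  n2 = b.0 | b.c.0 ⊢ ··b··> n6, ··b··> n7
  n3 = c.0 ⊢ ··c··> n8
  n4 = a.b.0 | c.0 ⊢ ··a··> n7, ··c··> n9
  n5 = 0 + 0 ⊢ ∅
  n6 = 0 | b.c.0 ⊢ ··b··> n10
  n7 = b.0 | c.0 ⊢ ··b··> n10, ··c··> n11
  n8 = 0 ⊢ ∅
  n9 = a.b.0 | 0 ⊢ ··a··> n11
  n10 = 0 | c.0 ⊢ ··c··> n12
  n11 = b.0 | 0 ⊢ ··b··> n12
  n12 = 0 | 0 ⊢ ∅
Coarsest stable partition (strong bisimilarity classes):
  B0 = {m0}
  B1 = {m1}
  B2 = {m4, n4}
  B3 = {m9, n9}
  B4 = {m11, n11}
  B5 = {m12, m8, n12, n5, n8}
  B6 = {m7, n7}
  B7 = {m10, m3, m5, n10, n3}
  B8 = {m2, n2}
  B9 = {m6, n6}
  B10 = {n0}
  B11 = {n1}
m0 ∈ B0, n0 ∈ B10 → different blocks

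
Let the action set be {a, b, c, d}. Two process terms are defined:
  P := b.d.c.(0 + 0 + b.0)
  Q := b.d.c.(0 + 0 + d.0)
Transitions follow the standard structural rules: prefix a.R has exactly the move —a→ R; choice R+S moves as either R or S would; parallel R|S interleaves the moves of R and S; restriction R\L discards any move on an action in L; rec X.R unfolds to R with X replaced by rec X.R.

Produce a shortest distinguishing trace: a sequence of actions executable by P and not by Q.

bdcb

Reachable graph of P (5 states):
  s0 = b.d.c.(0 + 0 + b.0) ⊢ --b--▸ s1
  s1 = d.c.(0 + 0 + b.0) ⊢ --d--▸ s2
  s2 = c.(0 + 0 + b.0) ⊢ --c--▸ s3
  s3 = 0 + 0 + b.0 ⊢ --b--▸ s4
  s4 = 0 ⊢ deadlocked
Reachable graph of Q (5 states):
  t0 = b.d.c.(0 + 0 + d.0) ⊢ --b--▸ t1
  t1 = d.c.(0 + 0 + d.0) ⊢ --d--▸ t2
  t2 = c.(0 + 0 + d.0) ⊢ --c--▸ t3
  t3 = 0 + 0 + d.0 ⊢ --d--▸ t4
  t4 = 0 ⊢ deadlocked
Trace ⟨bdcb⟩ through P, begin at {s0}:
  step 1 (b): {s1}
  step 2 (d): {s2}
  step 3 (c): {s3}
  step 4 (b): {s4}
  — P admits the full trace.
Trace ⟨bdcb⟩ through Q, begin at {t0}:
  step 1 (b): {t1}
  step 2 (d): {t2}
  step 3 (c): {t3}
  step 4 (b): no successor for Q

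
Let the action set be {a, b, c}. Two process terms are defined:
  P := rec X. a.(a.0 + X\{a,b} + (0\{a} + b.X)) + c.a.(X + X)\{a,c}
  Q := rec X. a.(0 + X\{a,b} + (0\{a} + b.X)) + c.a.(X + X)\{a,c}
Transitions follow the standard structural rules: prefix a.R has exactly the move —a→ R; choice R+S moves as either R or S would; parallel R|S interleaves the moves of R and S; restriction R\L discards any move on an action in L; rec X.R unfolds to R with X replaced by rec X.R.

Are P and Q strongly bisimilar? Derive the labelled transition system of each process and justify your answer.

LTS(P): 6 reachable states
  p0 = rec X. a.(a.0 + X\{a,b} + (0\{a} + b.X)) + c.a.(X + X)\{a,c} has moves ··a··> p1, ··c··> p2
  p1 = a.0 + (rec X. a.(a.0 + X\{a,b} + (0\{a} + b.X)) + c.a.(X + X)\{a,c})\{a,b} + (0\{a} + b.(rec X. a.(a.0 + X\{a,b} + (0\{a} + b.X)) + c.a.(X + X)\{a,c})) has moves ··a··> p3, ··b··> p0, ··c··> p4
  p2 = a.((rec X. a.(a.0 + X\{a,b} + (0\{a} + b.X)) + c.a.(X + X)\{a,c}) + (rec X. a.(a.0 + X\{a,b} + (0\{a} + b.X)) + c.a.(X + X)\{a,c}))\{a,c} has moves ··a··> p5
  p3 = 0 has moves stopped
  p4 = (a.((rec X. a.(a.0 + X\{a,b} + (0\{a} + b.X)) + c.a.(X + X)\{a,c}) + (rec X. a.(a.0 + X\{a,b} + (0\{a} + b.X)) + c.a.(X + X)\{a,c}))\{a,c})\{a,b} has moves stopped
  p5 = ((rec X. a.(a.0 + X\{a,b} + (0\{a} + b.X)) + c.a.(X + X)\{a,c}) + (rec X. a.(a.0 + X\{a,b} + (0\{a} + b.X)) + c.a.(X + X)\{a,c}))\{a,c} has moves stopped
LTS(Q): 5 reachable states
  q0 = rec X. a.(0 + X\{a,b} + (0\{a} + b.X)) + c.a.(X + X)\{a,c} has moves ··a··> q1, ··c··> q2
  q1 = 0 + (rec X. a.(0 + X\{a,b} + (0\{a} + b.X)) + c.a.(X + X)\{a,c})\{a,b} + (0\{a} + b.(rec X. a.(0 + X\{a,b} + (0\{a} + b.X)) + c.a.(X + X)\{a,c})) has moves ··b··> q0, ··c··> q3
  q2 = a.((rec X. a.(0 + X\{a,b} + (0\{a} + b.X)) + c.a.(X + X)\{a,c}) + (rec X. a.(0 + X\{a,b} + (0\{a} + b.X)) + c.a.(X + X)\{a,c}))\{a,c} has moves ··a··> q4
  q3 = (a.((rec X. a.(0 + X\{a,b} + (0\{a} + b.X)) + c.a.(X + X)\{a,c}) + (rec X. a.(0 + X\{a,b} + (0\{a} + b.X)) + c.a.(X + X)\{a,c}))\{a,c})\{a,b} has moves stopped
  q4 = ((rec X. a.(0 + X\{a,b} + (0\{a} + b.X)) + c.a.(X + X)\{a,c}) + (rec X. a.(0 + X\{a,b} + (0\{a} + b.X)) + c.a.(X + X)\{a,c}))\{a,c} has moves stopped
Bisimilarity quotient blocks:
  B0 = {p0}
  B1 = {p1}
  B2 = {p3, p4, p5, q3, q4}
  B3 = {p2, q2}
  B4 = {q0}
  B5 = {q1}
p0 ∈ B0, q0 ∈ B4 → different blocks

NO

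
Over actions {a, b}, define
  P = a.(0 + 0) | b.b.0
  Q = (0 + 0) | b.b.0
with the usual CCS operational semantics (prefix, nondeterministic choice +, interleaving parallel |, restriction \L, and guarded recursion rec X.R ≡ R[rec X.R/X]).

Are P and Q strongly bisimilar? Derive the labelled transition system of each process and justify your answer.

Reachable graph of P (6 states):
  p0 = a.(0 + 0) | b.b.0 has moves -a-> p1, -b-> p2
  p1 = (0 + 0) | b.b.0 has moves -b-> p3
  p2 = a.(0 + 0) | b.0 has moves -a-> p3, -b-> p4
  p3 = (0 + 0) | b.0 has moves -b-> p5
  p4 = a.(0 + 0) | 0 has moves -a-> p5
  p5 = (0 + 0) | 0 has moves deadlocked
Reachable graph of Q (3 states):
  q0 = (0 + 0) | b.b.0 has moves -b-> q1
  q1 = (0 + 0) | b.0 has moves -b-> q2
  q2 = (0 + 0) | 0 has moves deadlocked
Partition-refinement fixed point:
  B0 = {p0}
  B1 = {p1, q0}
  B2 = {p3, q1}
  B3 = {p5, q2}
  B4 = {p2}
  B5 = {p4}
p0 ∈ B0, q0 ∈ B1 → different blocks

not bisimilar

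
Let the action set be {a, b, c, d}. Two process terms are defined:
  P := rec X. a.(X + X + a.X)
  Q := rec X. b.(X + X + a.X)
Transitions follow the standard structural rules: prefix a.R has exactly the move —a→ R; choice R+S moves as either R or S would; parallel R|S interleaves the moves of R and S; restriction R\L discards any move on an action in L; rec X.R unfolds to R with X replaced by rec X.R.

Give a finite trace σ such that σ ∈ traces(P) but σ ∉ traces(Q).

a

LTS(P): 2 reachable states
  m0 = rec X. a.(X + X + a.X) :: —a→ m1
  m1 = (rec X. a.(X + X + a.X)) + (rec X. a.(X + X + a.X)) + a.(rec X. a.(X + X + a.X)) :: —a→ m0, —a→ m1
LTS(Q): 2 reachable states
  n0 = rec X. b.(X + X + a.X) :: —b→ n1
  n1 = (rec X. b.(X + X + a.X)) + (rec X. b.(X + X + a.X)) + a.(rec X. b.(X + X + a.X)) :: —a→ n0, —b→ n1
Executing a from P (initial set {m0}):
  after a @ step 1: {m1}
  ✓ P
Executing a from Q (initial set {n0}):
  after a @ step 1: no successor for Q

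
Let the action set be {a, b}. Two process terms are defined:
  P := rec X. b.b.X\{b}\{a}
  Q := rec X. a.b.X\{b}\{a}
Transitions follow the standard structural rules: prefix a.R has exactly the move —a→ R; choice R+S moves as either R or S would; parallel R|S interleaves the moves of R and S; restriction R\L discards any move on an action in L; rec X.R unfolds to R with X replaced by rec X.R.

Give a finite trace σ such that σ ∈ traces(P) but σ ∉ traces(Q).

b

LTS(P): 3 reachable states
  p0 = rec X. b.b.X\{b}\{a} | ··b··> p1
  p1 = b.(rec X. b.b.X\{b}\{a})\{b}\{a} | ··b··> p2
  p2 = (rec X. b.b.X\{b}\{a})\{b}\{a} | ∅
LTS(Q): 3 reachable states
  q0 = rec X. a.b.X\{b}\{a} | ··a··> q1
  q1 = b.(rec X. a.b.X\{b}\{a})\{b}\{a} | ··b··> q2
  q2 = (rec X. a.b.X\{b}\{a})\{b}\{a} | ∅
Trace ⟨b⟩ through P, begin at {p0}:
  step 1 (b): {p1}
  ✓ P
Trace ⟨b⟩ through Q, begin at {q0}:
  step 1 (b): ∅  — Q cannot continue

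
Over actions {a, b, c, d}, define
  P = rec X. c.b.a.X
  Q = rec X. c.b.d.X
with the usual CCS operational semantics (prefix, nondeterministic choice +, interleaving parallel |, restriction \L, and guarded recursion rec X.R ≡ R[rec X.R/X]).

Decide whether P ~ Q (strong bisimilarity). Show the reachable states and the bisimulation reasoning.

not bisimilar

P's transition system — 3 states:
  m0 = rec X. c.b.a.X ⊢ ··c··> m1
  m1 = b.a.(rec X. c.b.a.X) ⊢ ··b··> m2
  m2 = a.(rec X. c.b.a.X) ⊢ ··a··> m0
Q's transition system — 3 states:
  n0 = rec X. c.b.d.X ⊢ ··c··> n1
  n1 = b.d.(rec X. c.b.d.X) ⊢ ··b··> n2
  n2 = d.(rec X. c.b.d.X) ⊢ ··d··> n0
Coarsest stable partition (strong bisimilarity classes):
  B0 = {m0}
  B1 = {m1}
  B2 = {m2}
  B3 = {n0}
  B4 = {n1}
  B5 = {n2}
m0 ∈ B0, n0 ∈ B3 → different blocks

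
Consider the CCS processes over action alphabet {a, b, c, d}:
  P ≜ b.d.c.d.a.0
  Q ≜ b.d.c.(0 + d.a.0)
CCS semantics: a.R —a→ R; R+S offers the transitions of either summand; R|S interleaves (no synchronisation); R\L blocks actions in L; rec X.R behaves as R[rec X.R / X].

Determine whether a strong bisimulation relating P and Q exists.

P's transition system — 6 states:
  s0 = b.d.c.d.a.0 has moves ··b··> s1
  s1 = d.c.d.a.0 has moves ··d··> s2
  s2 = c.d.a.0 has moves ··c··> s3
  s3 = d.a.0 has moves ··d··> s4
  s4 = a.0 has moves ··a··> s5
  s5 = 0 has moves stopped
Q's transition system — 6 states:
  t0 = b.d.c.(0 + d.a.0) has moves ··b··> t1
  t1 = d.c.(0 + d.a.0) has moves ··d··> t2
  t2 = c.(0 + d.a.0) has moves ··c··> t3
  t3 = 0 + d.a.0 has moves ··d··> t4
  t4 = a.0 has moves ··a··> t5
  t5 = 0 has moves stopped
Bisimilarity quotient blocks:
  B0 = {s0, t0}
  B1 = {s1, t1}
  B2 = {s2, t2}
  B3 = {s3, t3}
  B4 = {s4, t4}
  B5 = {s5, t5}
s0 ∈ B0, t0 ∈ B0 → same block

P ~ Q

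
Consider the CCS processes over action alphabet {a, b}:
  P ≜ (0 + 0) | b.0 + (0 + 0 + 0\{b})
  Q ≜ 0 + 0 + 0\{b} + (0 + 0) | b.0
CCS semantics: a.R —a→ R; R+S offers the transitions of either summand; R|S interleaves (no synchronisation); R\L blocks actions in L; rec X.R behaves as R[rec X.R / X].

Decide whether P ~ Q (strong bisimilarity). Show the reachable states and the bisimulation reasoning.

YES

LTS(P): 2 reachable states
  m0 = (0 + 0) | b.0 + (0 + 0 + 0\{b}) :: =b=> m1
  m1 = (0 + 0) | 0 :: deadlocked
LTS(Q): 2 reachable states
  n0 = 0 + 0 + 0\{b} + (0 + 0) | b.0 :: =b=> n1
  n1 = (0 + 0) | 0 :: deadlocked
Partition-refinement fixed point:
  B0 = {m0, n0}
  B1 = {m1, n1}
m0 ∈ B0, n0 ∈ B0 → same block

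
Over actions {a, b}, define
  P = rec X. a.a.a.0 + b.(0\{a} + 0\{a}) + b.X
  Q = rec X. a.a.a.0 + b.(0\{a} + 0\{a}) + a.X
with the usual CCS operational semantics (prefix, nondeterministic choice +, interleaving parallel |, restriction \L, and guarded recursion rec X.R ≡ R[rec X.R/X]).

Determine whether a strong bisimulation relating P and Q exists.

LTS(P): 5 reachable states
  m0 = rec X. a.a.a.0 + b.(0\{a} + 0\{a}) + b.X :: ··a··> m1, ··b··> m0, ··b··> m2
  m1 = a.a.0 :: ··a··> m3
  m2 = 0\{a} + 0\{a} :: deadlocked
  m3 = a.0 :: ··a··> m4
  m4 = 0 :: deadlocked
LTS(Q): 5 reachable states
  n0 = rec X. a.a.a.0 + b.(0\{a} + 0\{a}) + a.X :: ··a··> n0, ··a··> n1, ··b··> n2
  n1 = a.a.0 :: ··a··> n3
  n2 = 0\{a} + 0\{a} :: deadlocked
  n3 = a.0 :: ··a··> n4
  n4 = 0 :: deadlocked
Bisimilarity quotient blocks:
  B0 = {m0}
  B1 = {m1, n1}
  B2 = {m3, n3}
  B3 = {m2, m4, n2, n4}
  B4 = {n0}
m0 ∈ B0, n0 ∈ B4 → different blocks

NO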